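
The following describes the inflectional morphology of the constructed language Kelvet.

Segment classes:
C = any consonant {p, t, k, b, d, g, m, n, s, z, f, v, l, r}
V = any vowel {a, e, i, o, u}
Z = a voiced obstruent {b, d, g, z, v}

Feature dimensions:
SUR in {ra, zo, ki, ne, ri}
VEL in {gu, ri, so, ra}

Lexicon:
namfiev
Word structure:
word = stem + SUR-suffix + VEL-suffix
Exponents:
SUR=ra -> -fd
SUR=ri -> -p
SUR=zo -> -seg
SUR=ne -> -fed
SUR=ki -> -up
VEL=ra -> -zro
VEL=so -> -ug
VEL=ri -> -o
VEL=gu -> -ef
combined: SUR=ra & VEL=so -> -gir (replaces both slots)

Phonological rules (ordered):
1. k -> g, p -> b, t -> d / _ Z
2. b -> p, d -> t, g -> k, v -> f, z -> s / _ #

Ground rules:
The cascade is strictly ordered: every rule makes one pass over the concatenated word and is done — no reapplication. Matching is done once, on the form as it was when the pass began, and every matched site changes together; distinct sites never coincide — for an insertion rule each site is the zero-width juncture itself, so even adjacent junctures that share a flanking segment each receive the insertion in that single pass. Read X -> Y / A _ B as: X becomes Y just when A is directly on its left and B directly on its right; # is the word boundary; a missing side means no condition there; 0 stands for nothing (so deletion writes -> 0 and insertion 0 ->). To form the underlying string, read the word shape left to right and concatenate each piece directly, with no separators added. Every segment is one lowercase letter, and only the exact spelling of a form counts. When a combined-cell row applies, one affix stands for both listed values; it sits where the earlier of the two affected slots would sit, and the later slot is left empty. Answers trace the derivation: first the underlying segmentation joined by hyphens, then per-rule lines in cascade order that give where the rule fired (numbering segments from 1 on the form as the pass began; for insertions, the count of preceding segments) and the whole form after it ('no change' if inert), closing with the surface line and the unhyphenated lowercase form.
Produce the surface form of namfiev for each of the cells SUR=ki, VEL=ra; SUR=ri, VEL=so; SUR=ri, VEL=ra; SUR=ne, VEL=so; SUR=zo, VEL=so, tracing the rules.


cell SUR=ki, VEL=ra:
underlying: namfiev-up-zro
1. k -> g, p -> b, t -> d / _ Z: fires at position(s) 9: namfievubzro
2. b -> p, d -> t, g -> k, v -> f, z -> s / _ #: no change
surface: namfievubzro

cell SUR=ri, VEL=so:
underlying: namfiev-p-ug
1. k -> g, p -> b, t -> d / _ Z: no change
2. b -> p, d -> t, g -> k, v -> f, z -> s / _ #: fires at position(s) 10: namfievpuk
surface: namfievpuk

cell SUR=ri, VEL=ra:
underlying: namfiev-p-zro
1. k -> g, p -> b, t -> d / _ Z: fires at position(s) 8: namfievbzro
2. b -> p, d -> t, g -> k, v -> f, z -> s / _ #: no change
surface: namfievbzro

cell SUR=ne, VEL=so:
underlying: namfiev-fed-ug
1. k -> g, p -> b, t -> d / _ Z: no change
2. b -> p, d -> t, g -> k, v -> f, z -> s / _ #: fires at position(s) 12: namfievfeduk
surface: namfievfeduk

cell SUR=zo, VEL=so:
underlying: namfiev-seg-ug
1. k -> g, p -> b, t -> d / _ Z: no change
2. b -> p, d -> t, g -> k, v -> f, z -> s / _ #: fires at position(s) 12: namfievseguk
surface: namfievseguk


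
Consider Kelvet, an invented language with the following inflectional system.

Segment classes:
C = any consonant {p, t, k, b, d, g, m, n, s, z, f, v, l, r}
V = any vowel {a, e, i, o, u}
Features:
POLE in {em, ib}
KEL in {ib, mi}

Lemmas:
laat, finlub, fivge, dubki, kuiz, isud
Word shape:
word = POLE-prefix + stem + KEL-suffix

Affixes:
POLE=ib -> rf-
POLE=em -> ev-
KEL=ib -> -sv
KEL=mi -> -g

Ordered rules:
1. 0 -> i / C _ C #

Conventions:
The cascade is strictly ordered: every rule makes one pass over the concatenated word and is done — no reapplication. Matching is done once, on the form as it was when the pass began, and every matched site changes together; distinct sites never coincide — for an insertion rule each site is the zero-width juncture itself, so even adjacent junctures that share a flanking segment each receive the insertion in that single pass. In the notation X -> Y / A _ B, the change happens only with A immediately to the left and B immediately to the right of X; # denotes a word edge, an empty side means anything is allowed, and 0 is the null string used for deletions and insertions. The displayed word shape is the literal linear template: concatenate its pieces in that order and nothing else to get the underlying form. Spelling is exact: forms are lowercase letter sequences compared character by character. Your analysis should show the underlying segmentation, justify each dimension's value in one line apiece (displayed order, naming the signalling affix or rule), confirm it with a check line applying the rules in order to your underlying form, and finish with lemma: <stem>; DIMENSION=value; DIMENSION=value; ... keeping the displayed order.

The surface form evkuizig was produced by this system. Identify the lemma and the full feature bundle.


underlying: ev-kuiz-g
POLE=em - signalled by the affix ev-
KEL=mi - signalled by the affix -g
check: evkuizg -> evkuizig
lemma: kuiz; POLE=em; KEL=mi


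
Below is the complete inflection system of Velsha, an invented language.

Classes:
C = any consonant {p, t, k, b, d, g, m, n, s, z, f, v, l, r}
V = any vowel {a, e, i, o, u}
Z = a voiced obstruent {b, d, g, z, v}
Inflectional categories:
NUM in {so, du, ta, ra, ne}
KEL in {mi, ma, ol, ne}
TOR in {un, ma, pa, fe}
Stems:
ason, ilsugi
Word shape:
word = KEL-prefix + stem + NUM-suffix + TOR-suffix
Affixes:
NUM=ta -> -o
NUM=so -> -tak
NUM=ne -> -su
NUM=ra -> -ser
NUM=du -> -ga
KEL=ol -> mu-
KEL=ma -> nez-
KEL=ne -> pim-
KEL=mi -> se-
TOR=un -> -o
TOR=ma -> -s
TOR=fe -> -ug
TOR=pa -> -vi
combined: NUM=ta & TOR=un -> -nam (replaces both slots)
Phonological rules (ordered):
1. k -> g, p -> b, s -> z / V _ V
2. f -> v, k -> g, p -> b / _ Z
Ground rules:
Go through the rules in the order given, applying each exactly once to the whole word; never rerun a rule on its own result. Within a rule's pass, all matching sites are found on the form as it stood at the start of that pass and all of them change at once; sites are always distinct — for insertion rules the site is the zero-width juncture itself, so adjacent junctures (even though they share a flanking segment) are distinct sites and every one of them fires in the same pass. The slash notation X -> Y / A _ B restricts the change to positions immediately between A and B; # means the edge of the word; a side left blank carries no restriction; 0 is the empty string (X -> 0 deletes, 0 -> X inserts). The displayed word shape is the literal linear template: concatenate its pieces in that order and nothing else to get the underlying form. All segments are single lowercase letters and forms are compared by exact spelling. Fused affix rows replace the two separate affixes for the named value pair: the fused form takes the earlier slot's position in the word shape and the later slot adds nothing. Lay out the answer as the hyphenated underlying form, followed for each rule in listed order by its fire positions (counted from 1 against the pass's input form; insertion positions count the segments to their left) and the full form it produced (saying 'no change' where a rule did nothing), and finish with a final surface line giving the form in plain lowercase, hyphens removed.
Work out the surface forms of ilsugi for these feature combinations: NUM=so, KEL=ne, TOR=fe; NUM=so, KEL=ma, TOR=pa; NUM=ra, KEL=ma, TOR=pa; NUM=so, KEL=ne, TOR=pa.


cell NUM=so, KEL=ne, TOR=fe:
underlying: pim-ilsugi-tak-ug
1. k -> g, p -> b, s -> z / V _ V: fires at position(s) 12: pimilsugitagug
2. f -> v, k -> g, p -> b / _ Z: no change
surface: pimilsugitagug

cell NUM=so, KEL=ma, TOR=pa:
underlying: nez-ilsugi-tak-vi
1. k -> g, p -> b, s -> z / V _ V: no change
2. f -> v, k -> g, p -> b / _ Z: fires at position(s) 12: nezilsugitagvi
surface: nezilsugitagvi

cell NUM=ra, KEL=ma, TOR=pa:
underlying: nez-ilsugi-ser-vi
1. k -> g, p -> b, s -> z / V _ V: fires at position(s) 10: nezilsugizervi
2. f -> v, k -> g, p -> b / _ Z: no change
surface: nezilsugizervi

cell NUM=so, KEL=ne, TOR=pa:
underlying: pim-ilsugi-tak-vi
1. k -> g, p -> b, s -> z / V _ V: no change
2. f -> v, k -> g, p -> b / _ Z: fires at position(s) 12: pimilsugitagvi
surface: pimilsugitagvi


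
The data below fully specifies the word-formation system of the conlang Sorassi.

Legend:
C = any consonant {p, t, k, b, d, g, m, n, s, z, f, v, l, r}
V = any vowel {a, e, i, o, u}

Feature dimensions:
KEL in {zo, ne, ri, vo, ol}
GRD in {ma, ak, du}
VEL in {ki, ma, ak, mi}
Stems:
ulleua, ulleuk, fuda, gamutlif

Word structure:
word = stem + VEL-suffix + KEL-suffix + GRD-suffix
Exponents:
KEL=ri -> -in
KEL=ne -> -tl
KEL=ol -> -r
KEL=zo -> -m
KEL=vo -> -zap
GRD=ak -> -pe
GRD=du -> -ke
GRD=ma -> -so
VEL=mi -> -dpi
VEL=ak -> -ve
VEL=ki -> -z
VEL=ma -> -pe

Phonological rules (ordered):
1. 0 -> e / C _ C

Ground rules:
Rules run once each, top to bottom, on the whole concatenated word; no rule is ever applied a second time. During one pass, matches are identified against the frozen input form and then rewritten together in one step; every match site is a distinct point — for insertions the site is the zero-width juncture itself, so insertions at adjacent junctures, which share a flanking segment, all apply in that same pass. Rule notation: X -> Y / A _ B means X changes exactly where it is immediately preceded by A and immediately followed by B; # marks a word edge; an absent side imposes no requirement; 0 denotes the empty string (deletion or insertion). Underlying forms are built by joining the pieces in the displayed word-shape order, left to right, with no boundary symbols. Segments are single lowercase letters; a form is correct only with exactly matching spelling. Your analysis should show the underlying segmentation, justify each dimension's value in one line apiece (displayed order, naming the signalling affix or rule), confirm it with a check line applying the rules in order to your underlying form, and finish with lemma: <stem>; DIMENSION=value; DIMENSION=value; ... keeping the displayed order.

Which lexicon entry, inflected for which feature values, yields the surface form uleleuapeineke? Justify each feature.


underlying: ulleua-pe-in-ke
KEL=ri - signalled by the affix -in
GRD=du - signalled by the affix -ke
VEL=ma - signalled by the affix -pe
check: ulleuapeinke -> uleleuapeineke
lemma: ulleua; KEL=ri; GRD=du; VEL=ma


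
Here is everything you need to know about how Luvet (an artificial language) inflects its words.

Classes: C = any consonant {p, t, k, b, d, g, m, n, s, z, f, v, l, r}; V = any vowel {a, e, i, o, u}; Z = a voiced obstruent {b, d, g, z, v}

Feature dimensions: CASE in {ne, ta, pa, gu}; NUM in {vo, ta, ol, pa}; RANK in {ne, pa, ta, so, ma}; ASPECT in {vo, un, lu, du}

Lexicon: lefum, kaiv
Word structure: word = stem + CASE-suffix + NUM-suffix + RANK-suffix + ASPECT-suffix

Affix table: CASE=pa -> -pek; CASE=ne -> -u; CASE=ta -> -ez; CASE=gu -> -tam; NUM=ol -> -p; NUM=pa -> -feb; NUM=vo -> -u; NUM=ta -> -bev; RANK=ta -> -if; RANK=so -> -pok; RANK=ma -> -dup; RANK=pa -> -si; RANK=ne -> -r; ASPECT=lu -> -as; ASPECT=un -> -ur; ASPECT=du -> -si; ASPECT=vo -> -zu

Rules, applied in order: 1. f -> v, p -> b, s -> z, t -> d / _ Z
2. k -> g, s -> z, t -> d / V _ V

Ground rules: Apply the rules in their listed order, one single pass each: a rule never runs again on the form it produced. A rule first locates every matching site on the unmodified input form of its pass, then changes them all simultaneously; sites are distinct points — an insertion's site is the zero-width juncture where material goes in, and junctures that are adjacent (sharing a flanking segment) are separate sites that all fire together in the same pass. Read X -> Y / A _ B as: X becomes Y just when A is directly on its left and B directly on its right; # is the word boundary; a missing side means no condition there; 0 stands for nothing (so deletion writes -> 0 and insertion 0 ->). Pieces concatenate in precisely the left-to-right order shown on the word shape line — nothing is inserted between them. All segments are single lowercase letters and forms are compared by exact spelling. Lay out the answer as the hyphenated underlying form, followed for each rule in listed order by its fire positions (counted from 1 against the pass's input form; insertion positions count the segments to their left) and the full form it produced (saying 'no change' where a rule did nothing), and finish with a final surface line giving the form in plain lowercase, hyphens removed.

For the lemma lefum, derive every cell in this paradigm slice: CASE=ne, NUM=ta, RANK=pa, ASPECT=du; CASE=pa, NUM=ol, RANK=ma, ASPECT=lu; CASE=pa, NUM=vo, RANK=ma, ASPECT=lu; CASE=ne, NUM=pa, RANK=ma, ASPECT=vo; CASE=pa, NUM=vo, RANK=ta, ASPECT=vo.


cell CASE=ne, NUM=ta, RANK=pa, ASPECT=du:
underlying: lefum-u-bev-si-si
1. f -> v, p -> b, s -> z, t -> d / _ Z: no change
2. k -> g, s -> z, t -> d / V _ V: fires at position(s) 12: lefumubevsizi
surface: lefumubevsizi

cell CASE=pa, NUM=ol, RANK=ma, ASPECT=lu:
underlying: lefum-pek-p-dup-as
1. f -> v, p -> b, s -> z, t -> d / _ Z: fires at position(s) 9: lefumpekbdupas
2. k -> g, s -> z, t -> d / V _ V: no change
surface: lefumpekbdupas

cell CASE=pa, NUM=vo, RANK=ma, ASPECT=lu:
underlying: lefum-pek-u-dup-as
1. f -> v, p -> b, s -> z, t -> d / _ Z: no change
2. k -> g, s -> z, t -> d / V _ V: fires at position(s) 8: lefumpegudupas
surface: lefumpegudupas

cell CASE=ne, NUM=pa, RANK=ma, ASPECT=vo:
underlying: lefum-u-feb-dup-zu
1. f -> v, p -> b, s -> z, t -> d / _ Z: fires at position(s) 12: lefumufebdubzu
2. k -> g, s -> z, t -> d / V _ V: no change
surface: lefumufebdubzu

cell CASE=pa, NUM=vo, RANK=ta, ASPECT=vo:
underlying: lefum-pek-u-if-zu
1. f -> v, p -> b, s -> z, t -> d / _ Z: fires at position(s) 11: lefumpekuivzu
2. k -> g, s -> z, t -> d / V _ V: fires at position(s) 8: lefumpeguivzu
surface: lefumpeguivzu


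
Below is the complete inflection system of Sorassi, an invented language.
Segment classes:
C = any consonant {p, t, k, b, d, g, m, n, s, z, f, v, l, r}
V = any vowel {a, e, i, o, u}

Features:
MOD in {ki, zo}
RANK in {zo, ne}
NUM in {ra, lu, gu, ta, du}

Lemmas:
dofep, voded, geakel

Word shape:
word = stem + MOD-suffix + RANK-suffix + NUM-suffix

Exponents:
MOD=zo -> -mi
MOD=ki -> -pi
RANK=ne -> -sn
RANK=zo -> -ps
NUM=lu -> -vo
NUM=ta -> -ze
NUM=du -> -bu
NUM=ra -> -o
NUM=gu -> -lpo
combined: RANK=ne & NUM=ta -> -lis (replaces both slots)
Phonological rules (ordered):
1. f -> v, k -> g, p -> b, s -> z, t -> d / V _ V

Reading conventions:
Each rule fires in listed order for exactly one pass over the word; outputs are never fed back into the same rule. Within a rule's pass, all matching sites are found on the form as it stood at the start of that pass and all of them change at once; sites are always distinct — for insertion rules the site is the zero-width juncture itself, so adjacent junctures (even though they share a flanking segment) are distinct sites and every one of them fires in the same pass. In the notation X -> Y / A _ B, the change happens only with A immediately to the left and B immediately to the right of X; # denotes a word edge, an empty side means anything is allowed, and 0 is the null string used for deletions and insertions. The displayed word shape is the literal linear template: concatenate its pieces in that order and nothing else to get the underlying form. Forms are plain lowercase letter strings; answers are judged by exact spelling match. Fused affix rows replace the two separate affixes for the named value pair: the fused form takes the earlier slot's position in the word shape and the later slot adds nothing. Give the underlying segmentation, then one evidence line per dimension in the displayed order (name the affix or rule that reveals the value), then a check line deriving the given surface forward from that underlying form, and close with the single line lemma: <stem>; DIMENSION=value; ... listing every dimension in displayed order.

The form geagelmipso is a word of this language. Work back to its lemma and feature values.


underlying: geakel-mi-ps-o
MOD=zo - signalled by the affix -mi
RANK=zo - signalled by the affix -ps
NUM=ra - signalled by the affix -o
check: geakelmipso -> geagelmipso
lemma: geakel; MOD=zo; RANK=zo; NUM=ra


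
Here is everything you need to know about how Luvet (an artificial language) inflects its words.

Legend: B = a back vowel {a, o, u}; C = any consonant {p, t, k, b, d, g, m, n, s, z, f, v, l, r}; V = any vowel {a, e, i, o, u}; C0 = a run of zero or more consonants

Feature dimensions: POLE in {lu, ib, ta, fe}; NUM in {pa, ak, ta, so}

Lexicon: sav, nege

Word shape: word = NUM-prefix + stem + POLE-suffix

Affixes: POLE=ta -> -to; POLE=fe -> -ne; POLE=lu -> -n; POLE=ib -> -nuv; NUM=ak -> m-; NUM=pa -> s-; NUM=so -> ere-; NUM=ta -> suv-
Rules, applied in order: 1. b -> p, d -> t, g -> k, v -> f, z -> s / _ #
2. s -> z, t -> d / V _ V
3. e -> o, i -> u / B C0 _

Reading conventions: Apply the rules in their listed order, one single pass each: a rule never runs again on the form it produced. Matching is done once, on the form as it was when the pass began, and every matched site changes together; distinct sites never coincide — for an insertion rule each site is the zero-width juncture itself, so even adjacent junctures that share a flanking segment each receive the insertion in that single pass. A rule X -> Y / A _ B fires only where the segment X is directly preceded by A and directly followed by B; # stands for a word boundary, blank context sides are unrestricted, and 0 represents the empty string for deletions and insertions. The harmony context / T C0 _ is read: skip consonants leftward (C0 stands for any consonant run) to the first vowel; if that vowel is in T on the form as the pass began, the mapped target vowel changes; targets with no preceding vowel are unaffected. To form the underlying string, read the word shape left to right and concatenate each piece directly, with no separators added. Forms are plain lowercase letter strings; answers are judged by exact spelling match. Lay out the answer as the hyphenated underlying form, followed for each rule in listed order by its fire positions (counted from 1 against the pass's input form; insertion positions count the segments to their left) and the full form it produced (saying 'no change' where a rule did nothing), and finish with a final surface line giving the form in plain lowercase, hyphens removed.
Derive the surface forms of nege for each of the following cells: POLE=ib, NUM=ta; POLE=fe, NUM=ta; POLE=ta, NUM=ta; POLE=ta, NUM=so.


cell POLE=ib, NUM=ta:
underlying: suv-nege-nuv
1. b -> p, d -> t, g -> k, v -> f, z -> s / _ #: fires at position(s) 10: suvnegenuf
2. s -> z, t -> d / V _ V: no change
3. e -> o, i -> u / B C0 _: fires at position(s) 5: suvnogenuf
surface: suvnogenuf

cell POLE=fe, NUM=ta:
underlying: suv-nege-ne
1. b -> p, d -> t, g -> k, v -> f, z -> s / _ #: no change
2. s -> z, t -> d / V _ V: no change
3. e -> o, i -> u / B C0 _: fires at position(s) 5: suvnogene
surface: suvnogene

cell POLE=ta, NUM=ta:
underlying: suv-nege-to
1. b -> p, d -> t, g -> k, v -> f, z -> s / _ #: no change
2. s -> z, t -> d / V _ V: fires at position(s) 8: suvnegedo
3. e -> o, i -> u / B C0 _: fires at position(s) 5: suvnogedo
surface: suvnogedo

cell POLE=ta, NUM=so:
underlying: ere-nege-to
1. b -> p, d -> t, g -> k, v -> f, z -> s / _ #: no change
2. s -> z, t -> d / V _ V: fires at position(s) 8: erenegedo
3. e -> o, i -> u / B C0 _: no change
surface: erenegedo


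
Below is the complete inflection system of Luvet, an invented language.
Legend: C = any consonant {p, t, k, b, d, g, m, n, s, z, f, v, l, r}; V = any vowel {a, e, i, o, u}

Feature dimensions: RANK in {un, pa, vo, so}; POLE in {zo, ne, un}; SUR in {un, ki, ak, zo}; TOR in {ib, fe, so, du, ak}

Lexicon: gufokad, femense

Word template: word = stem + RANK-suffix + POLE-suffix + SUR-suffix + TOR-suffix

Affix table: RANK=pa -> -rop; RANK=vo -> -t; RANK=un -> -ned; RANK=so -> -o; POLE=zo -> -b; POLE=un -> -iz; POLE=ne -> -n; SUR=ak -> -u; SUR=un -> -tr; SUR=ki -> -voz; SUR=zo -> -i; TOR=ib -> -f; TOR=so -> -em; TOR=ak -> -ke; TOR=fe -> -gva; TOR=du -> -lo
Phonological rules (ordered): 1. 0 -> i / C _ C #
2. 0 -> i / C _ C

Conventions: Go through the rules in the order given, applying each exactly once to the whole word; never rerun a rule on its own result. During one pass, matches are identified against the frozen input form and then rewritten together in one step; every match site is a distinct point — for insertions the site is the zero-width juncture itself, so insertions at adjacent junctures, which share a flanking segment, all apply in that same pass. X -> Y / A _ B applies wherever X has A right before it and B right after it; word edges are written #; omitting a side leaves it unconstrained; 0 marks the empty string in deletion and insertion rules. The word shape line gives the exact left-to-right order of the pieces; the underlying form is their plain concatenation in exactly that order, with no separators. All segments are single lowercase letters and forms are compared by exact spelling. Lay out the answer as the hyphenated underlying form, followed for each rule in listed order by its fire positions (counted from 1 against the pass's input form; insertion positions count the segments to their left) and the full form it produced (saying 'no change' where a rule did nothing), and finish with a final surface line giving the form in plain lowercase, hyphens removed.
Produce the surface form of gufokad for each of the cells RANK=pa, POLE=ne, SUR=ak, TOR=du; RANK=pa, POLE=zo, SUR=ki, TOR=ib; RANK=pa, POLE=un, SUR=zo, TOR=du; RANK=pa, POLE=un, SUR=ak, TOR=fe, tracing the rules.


cell RANK=pa, POLE=ne, SUR=ak, TOR=du:
underlying: gufokad-rop-n-u-lo
1. 0 -> i / C _ C #: no change
2. 0 -> i / C _ C: inserts after position(s) 7, 10: gufokadiropinulo
surface: gufokadiropinulo

cell RANK=pa, POLE=zo, SUR=ki, TOR=ib:
underlying: gufokad-rop-b-voz-f
1. 0 -> i / C _ C #: inserts after position(s) 14: gufokadropbvozif
2. 0 -> i / C _ C: inserts after position(s) 7, 10, 11: gufokadiropibivozif
surface: gufokadiropibivozif

cell RANK=pa, POLE=un, SUR=zo, TOR=du:
underlying: gufokad-rop-iz-i-lo
1. 0 -> i / C _ C #: no change
2. 0 -> i / C _ C: inserts after position(s) 7: gufokadiropizilo
surface: gufokadiropizilo

cell RANK=pa, POLE=un, SUR=ak, TOR=fe:
underlying: gufokad-rop-iz-u-gva
1. 0 -> i / C _ C #: no change
2. 0 -> i / C _ C: inserts after position(s) 7, 14: gufokadiropizugiva
surface: gufokadiropizugiva


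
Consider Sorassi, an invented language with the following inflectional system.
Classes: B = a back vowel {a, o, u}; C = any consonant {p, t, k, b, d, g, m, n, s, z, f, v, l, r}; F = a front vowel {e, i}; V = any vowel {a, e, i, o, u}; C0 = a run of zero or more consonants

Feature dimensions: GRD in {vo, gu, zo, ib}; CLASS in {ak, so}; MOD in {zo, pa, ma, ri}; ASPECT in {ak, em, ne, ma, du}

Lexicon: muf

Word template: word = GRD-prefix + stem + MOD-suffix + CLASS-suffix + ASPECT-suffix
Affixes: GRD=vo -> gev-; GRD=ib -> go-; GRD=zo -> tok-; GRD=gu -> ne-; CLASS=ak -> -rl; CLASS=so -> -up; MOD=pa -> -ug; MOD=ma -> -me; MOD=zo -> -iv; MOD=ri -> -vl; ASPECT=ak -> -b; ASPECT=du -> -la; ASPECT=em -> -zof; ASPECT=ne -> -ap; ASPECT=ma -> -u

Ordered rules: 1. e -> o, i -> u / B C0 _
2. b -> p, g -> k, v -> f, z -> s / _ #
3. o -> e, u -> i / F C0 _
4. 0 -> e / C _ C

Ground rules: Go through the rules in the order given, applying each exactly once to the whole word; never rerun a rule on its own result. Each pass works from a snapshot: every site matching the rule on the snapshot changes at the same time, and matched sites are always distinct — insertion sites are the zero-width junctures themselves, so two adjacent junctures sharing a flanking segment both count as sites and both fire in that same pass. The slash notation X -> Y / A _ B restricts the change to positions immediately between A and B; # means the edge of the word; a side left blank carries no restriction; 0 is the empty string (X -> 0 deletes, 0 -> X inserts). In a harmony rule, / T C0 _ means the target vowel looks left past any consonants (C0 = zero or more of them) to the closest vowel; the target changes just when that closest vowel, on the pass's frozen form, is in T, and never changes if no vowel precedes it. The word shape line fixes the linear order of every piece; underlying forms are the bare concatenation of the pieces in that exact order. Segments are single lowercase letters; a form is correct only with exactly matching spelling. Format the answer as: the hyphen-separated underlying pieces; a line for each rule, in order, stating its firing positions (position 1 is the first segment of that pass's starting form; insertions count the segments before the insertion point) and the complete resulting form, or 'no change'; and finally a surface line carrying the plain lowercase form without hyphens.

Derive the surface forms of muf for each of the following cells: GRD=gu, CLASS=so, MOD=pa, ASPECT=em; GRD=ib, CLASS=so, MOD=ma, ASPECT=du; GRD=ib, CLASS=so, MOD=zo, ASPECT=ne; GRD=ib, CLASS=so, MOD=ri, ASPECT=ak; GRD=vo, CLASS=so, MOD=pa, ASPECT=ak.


cell GRD=gu, CLASS=so, MOD=pa, ASPECT=em:
underlying: ne-muf-ug-up-zof
1. e -> o, i -> u / B C0 _: no change
2. b -> p, g -> k, v -> f, z -> s / _ #: no change
3. o -> e, u -> i / F C0 _: fires at position(s) 4: nemifugupzof
4. 0 -> e / C _ C: inserts after position(s) 9: nemifugupezof
surface: nemifugupezof

cell GRD=ib, CLASS=so, MOD=ma, ASPECT=du:
underlying: go-muf-me-up-la
1. e -> o, i -> u / B C0 _: fires at position(s) 7: gomufmoupla
2. b -> p, g -> k, v -> f, z -> s / _ #: no change
3. o -> e, u -> i / F C0 _: no change
4. 0 -> e / C _ C: inserts after position(s) 5, 9: gomufemoupela
surface: gomufemoupela

cell GRD=ib, CLASS=so, MOD=zo, ASPECT=ne:
underlying: go-muf-iv-up-ap
1. e -> o, i -> u / B C0 _: fires at position(s) 6: gomufuvupap
2. b -> p, g -> k, v -> f, z -> s / _ #: no change
3. o -> e, u -> i / F C0 _: no change
4. 0 -> e / C _ C: no change
surface: gomufuvupap

cell GRD=ib, CLASS=so, MOD=ri, ASPECT=ak:
underlying: go-muf-vl-up-b
1. e -> o, i -> u / B C0 _: no change
2. b -> p, g -> k, v -> f, z -> s / _ #: fires at position(s) 10: gomufvlupp
3. o -> e, u -> i / F C0 _: no change
4. 0 -> e / C _ C: inserts after position(s) 5, 6, 9: gomufevelupep
surface: gomufevelupep

cell GRD=vo, CLASS=so, MOD=pa, ASPECT=ak:
underlying: gev-muf-ug-up-b
1. e -> o, i -> u / B C0 _: no change
2. b -> p, g -> k, v -> f, z -> s / _ #: fires at position(s) 11: gevmufugupp
3. o -> e, u -> i / F C0 _: fires at position(s) 5: gevmifugupp
4. 0 -> e / C _ C: inserts after position(s) 3, 10: gevemifugupep
surface: gevemifugupep


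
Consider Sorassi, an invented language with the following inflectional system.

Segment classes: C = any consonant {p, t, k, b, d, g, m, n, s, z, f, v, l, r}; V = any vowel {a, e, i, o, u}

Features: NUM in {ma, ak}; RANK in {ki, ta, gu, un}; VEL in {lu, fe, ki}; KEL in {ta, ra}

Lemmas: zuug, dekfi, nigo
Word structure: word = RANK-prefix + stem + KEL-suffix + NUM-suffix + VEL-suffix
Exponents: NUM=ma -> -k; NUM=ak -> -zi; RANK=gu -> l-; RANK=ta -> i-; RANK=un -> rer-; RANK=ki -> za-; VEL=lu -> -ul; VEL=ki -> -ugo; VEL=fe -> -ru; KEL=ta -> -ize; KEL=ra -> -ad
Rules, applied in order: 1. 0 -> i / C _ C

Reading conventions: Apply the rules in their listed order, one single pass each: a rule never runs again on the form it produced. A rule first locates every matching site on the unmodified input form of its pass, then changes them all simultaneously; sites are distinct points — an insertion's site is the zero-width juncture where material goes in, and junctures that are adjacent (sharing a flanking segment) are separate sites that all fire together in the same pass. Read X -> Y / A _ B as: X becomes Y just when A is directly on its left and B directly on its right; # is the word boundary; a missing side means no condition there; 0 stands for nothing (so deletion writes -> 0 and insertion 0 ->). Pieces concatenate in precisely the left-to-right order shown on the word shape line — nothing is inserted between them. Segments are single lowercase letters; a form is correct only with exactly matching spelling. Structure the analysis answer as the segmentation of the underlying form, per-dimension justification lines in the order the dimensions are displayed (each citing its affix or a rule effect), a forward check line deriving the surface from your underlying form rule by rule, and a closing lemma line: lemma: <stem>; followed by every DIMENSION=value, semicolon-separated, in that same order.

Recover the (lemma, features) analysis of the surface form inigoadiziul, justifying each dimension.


underlying: i-nigo-ad-zi-ul
NUM=ak - signalled by the affix -zi
RANK=ta - signalled by the affix i-
VEL=lu - signalled by the affix -ul
KEL=ra - signalled by the affix -ad
check: inigoadziul -> inigoadiziul
lemma: nigo; NUM=ak; RANK=ta; VEL=lu; KEL=ra


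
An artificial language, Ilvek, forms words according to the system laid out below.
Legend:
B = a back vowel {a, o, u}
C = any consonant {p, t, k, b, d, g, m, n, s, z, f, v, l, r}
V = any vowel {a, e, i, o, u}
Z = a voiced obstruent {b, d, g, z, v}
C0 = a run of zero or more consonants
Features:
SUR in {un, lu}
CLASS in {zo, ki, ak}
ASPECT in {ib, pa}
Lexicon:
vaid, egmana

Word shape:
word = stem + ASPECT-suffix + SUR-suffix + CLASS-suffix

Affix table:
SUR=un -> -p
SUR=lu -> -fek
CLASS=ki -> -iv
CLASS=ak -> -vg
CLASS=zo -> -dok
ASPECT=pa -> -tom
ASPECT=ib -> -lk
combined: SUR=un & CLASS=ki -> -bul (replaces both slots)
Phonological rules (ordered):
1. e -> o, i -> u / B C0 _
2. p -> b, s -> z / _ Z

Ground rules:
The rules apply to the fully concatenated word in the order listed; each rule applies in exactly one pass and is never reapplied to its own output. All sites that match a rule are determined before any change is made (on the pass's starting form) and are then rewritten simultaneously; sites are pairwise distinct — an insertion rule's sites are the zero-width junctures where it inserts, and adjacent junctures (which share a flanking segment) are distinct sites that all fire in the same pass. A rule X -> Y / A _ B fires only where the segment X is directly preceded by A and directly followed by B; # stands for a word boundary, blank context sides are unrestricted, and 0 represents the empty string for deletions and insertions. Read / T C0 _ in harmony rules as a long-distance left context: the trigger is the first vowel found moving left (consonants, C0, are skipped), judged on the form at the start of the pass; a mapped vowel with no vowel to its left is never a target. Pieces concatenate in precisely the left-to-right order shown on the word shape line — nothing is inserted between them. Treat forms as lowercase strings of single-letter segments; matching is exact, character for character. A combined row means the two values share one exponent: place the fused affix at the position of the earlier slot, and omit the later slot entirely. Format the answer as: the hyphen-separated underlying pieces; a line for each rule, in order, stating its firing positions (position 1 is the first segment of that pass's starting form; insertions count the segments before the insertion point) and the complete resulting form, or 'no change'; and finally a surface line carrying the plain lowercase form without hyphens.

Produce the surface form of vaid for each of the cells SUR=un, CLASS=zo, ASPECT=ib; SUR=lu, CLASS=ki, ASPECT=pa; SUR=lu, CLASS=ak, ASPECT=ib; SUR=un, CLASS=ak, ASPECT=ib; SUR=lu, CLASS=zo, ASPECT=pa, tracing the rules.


cell SUR=un, CLASS=zo, ASPECT=ib:
underlying: vaid-lk-p-dok
1. e -> o, i -> u / B C0 _: fires at position(s) 3: vaudlkpdok
2. p -> b, s -> z / _ Z: fires at position(s) 7: vaudlkbdok
surface: vaudlkbdok

cell SUR=lu, CLASS=ki, ASPECT=pa:
underlying: vaid-tom-fek-iv
1. e -> o, i -> u / B C0 _: fires at position(s) 3, 9: vaudtomfokiv
2. p -> b, s -> z / _ Z: no change
surface: vaudtomfokiv

cell SUR=lu, CLASS=ak, ASPECT=ib:
underlying: vaid-lk-fek-vg
1. e -> o, i -> u / B C0 _: fires at position(s) 3: vaudlkfekvg
2. p -> b, s -> z / _ Z: no change
surface: vaudlkfekvg

cell SUR=un, CLASS=ak, ASPECT=ib:
underlying: vaid-lk-p-vg
1. e -> o, i -> u / B C0 _: fires at position(s) 3: vaudlkpvg
2. p -> b, s -> z / _ Z: fires at position(s) 7: vaudlkbvg
surface: vaudlkbvg

cell SUR=lu, CLASS=zo, ASPECT=pa:
underlying: vaid-tom-fek-dok
1. e -> o, i -> u / B C0 _: fires at position(s) 3, 9: vaudtomfokdok
2. p -> b, s -> z / _ Z: no change
surface: vaudtomfokdok


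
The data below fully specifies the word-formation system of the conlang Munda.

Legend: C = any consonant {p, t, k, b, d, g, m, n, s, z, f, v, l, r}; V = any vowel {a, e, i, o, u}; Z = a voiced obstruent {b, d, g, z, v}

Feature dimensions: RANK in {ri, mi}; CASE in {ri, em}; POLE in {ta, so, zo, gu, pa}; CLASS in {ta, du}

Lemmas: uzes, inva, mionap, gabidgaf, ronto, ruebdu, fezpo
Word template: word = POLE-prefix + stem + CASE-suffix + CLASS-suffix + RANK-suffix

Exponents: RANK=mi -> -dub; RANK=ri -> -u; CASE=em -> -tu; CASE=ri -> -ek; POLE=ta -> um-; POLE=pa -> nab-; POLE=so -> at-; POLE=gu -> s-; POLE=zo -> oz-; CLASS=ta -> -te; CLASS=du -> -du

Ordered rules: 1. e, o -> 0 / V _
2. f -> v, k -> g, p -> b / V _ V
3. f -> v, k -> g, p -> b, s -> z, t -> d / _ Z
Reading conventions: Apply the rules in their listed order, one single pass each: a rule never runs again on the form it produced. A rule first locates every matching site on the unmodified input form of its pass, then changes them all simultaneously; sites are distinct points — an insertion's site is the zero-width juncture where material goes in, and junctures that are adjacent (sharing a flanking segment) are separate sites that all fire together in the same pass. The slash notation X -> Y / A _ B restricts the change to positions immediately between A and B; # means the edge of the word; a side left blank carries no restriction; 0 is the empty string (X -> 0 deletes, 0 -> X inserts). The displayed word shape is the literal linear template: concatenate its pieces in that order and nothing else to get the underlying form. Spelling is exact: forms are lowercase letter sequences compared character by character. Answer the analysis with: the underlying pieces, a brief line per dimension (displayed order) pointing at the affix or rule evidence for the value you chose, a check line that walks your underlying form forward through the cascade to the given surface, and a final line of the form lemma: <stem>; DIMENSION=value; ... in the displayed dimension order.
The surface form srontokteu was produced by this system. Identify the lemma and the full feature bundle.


underlying: s-ronto-ek-te-u
RANK=ri - signalled by the affix -u
CASE=ri - signalled by the affix -ek
POLE=gu - signalled by the affix s-
CLASS=ta - signalled by the affix -te
check: srontoekteu -> srontokteu -> srontokteu -> srontokteu
lemma: ronto; RANK=ri; CASE=ri; POLE=gu; CLASS=ta


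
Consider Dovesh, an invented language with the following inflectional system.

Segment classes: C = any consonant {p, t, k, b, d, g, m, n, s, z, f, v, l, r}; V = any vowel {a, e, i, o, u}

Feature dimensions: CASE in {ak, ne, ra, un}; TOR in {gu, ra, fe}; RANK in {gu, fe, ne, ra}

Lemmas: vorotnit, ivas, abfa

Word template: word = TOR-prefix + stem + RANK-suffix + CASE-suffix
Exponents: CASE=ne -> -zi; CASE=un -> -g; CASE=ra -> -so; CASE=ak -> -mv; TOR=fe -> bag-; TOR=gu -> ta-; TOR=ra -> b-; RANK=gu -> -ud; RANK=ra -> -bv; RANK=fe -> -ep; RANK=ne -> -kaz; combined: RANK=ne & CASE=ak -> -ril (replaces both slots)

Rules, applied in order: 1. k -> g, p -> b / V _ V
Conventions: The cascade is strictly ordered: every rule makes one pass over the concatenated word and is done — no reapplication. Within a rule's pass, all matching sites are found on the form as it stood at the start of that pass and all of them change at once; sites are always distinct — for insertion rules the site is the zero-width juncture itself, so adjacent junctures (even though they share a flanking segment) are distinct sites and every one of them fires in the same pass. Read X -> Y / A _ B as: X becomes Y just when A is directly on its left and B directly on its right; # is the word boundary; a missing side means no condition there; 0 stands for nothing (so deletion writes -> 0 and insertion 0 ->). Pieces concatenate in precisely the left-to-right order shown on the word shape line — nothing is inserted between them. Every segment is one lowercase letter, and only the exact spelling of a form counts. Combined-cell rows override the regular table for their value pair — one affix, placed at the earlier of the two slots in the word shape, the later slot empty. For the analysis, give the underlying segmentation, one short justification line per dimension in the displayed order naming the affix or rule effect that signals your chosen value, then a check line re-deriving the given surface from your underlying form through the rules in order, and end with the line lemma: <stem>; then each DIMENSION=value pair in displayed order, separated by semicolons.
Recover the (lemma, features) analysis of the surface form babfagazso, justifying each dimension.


underlying: b-abfa-kaz-so
CASE=ra - signalled by the affix -so
TOR=ra - signalled by the affix b-
RANK=ne - signalled by the affix -kaz
check: babfakazso -> babfagazso
lemma: abfa; CASE=ra; TOR=ra; RANK=ne


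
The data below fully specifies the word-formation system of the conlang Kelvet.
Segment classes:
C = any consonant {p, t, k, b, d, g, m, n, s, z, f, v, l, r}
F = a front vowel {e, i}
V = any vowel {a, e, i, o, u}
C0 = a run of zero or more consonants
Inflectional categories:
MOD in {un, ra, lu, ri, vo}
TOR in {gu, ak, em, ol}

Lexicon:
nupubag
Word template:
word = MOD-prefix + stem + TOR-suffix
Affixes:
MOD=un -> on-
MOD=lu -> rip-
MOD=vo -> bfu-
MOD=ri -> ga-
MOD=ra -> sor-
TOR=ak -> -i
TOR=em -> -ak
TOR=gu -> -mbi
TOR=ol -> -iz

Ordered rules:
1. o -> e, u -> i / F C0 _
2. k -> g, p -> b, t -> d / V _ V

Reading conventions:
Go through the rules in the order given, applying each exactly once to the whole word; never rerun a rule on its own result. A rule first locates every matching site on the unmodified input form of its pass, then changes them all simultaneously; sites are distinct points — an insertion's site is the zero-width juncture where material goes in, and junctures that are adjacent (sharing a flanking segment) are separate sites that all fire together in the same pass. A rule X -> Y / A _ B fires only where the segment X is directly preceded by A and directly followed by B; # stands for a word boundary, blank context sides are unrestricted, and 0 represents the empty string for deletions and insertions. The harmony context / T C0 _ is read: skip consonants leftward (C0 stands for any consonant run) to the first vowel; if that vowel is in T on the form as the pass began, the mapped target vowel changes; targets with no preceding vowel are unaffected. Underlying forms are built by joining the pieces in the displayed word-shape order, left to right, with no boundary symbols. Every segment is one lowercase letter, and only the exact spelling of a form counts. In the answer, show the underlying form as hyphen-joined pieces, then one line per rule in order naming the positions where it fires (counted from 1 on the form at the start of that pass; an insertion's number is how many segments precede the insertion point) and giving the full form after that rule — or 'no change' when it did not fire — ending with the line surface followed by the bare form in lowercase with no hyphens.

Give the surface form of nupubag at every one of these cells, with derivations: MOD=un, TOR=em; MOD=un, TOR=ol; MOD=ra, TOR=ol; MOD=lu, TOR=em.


cell MOD=un, TOR=em:
underlying: on-nupubag-ak
1. o -> e, u -> i / F C0 _: no change
2. k -> g, p -> b, t -> d / V _ V: fires at position(s) 5: onnububagak
surface: onnububagak

cell MOD=un, TOR=ol:
underlying: on-nupubag-iz
1. o -> e, u -> i / F C0 _: no change
2. k -> g, p -> b, t -> d / V _ V: fires at position(s) 5: onnububagiz
surface: onnububagiz

cell MOD=ra, TOR=ol:
underlying: sor-nupubag-iz
1. o -> e, u -> i / F C0 _: no change
2. k -> g, p -> b, t -> d / V _ V: fires at position(s) 6: sornububagiz
surface: sornububagiz

cell MOD=lu, TOR=em:
underlying: rip-nupubag-ak
1. o -> e, u -> i / F C0 _: fires at position(s) 5: ripnipubagak
2. k -> g, p -> b, t -> d / V _ V: fires at position(s) 6: ripnibubagak
surface: ripnibubagak
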